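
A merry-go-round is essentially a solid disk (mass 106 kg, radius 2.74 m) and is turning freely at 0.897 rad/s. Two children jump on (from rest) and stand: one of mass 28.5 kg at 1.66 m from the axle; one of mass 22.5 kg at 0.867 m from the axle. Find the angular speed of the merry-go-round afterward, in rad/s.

ω_f ≈ 0.723 rad/s

The added mass arrives with no angular momentum about the axle, and any external torque about the axle is negligible, so the system's angular momentum is conserved.
I_p = ½(106)(2.74)² = 397.9 kg·m².
Added inertia Σmr² = (28.5)(1.66)² + (22.5)(0.867)² = 95.45 kg·m²; I_f = 397.9 + 95.45 = 493.4 kg·m².
ω_f = I_p ω_i / I_f = (397.9)(0.897) / 493.4 = 0.7235 rad/s.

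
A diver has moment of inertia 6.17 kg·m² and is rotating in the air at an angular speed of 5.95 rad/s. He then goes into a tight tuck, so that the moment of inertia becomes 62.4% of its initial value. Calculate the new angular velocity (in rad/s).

ω₂ ≈ 9.54 rad/s

No external torque acts about the spin axis, so angular momentum is conserved.
I₂ = 0.624 × 6.17 = 3.850 kg·m².
ω₂ = I₁ω₁ / I₂ = (6.170)(5.95 rad/s) / (3.850) = 9.535 rad/s.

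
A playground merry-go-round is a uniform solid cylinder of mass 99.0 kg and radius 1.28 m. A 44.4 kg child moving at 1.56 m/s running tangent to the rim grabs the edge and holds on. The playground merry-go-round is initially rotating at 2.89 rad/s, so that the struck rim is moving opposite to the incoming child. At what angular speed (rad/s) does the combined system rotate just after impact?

|ω_f| ≈ 0.947 rad/s

About the axle the impulsive forces during the collision are internal, so angular momentum about that axis is conserved.
I_p = ½(99.0)(1.28)² = 81.10 kg·m². Taking the sense of the child's angular momentum as positive, L_{child} = m v R = (44.4)(1.56)(1.28) = 88.66 kg·m²/s.
L_i = −I_p ω_p + m v R = −(81.10)(2.89) + 88.66 = -145.7 kg·m²/s.
After sticking, I_f = I_p + m R² = 81.10 + (44.4)(1.28)² = 153.8 kg·m².
ω_f = L_i / I_f = -145.7 / 153.8 = -0.9472 rad/s.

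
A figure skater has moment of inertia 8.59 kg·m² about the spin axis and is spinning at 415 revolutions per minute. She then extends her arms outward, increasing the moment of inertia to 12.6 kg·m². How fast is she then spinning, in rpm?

ω₂ ≈ 283 rpm

With no external torque about the axis, L is conserved: I₁ω₁ = I₂ω₂.
ω₂ = I₁ω₁ / I₂ = (8.590)(415 rpm) / (12.60) = 282.9 rpm.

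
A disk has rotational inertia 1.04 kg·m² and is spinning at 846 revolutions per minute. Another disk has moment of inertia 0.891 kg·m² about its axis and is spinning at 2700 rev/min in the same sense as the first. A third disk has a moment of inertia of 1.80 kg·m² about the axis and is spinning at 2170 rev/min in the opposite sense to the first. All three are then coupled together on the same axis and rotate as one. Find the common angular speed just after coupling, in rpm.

No external torque acts about the common axis, so total angular momentum is conserved.
Taking A's sense as positive: L = (1.040)(846) + (0.8910)(2700) − (1.800)(2170) = -620.5 kg·m²·rpm.
Combined I = 1.040 + 0.8910 + 1.800 = 3.731 kg·m².
ω_f = L / I = -620.5 / 3.731 = -166.3 rpm.

|ω_f| ≈ 166 rpm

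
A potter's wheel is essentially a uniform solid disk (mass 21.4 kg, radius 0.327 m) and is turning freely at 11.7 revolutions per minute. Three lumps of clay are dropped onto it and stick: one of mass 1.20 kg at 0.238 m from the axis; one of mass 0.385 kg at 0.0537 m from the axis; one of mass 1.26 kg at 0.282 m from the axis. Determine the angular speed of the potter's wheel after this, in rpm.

ω_f ≈ 10.2 rpm

The added mass arrives with no angular momentum about the axis, and any external torque about the axis is negligible, so the system's angular momentum is conserved.
I_p = ½(21.4)(0.327)² = 1.144 kg·m².
Added inertia Σmr² = (1.20)(0.238)² + (0.385)(0.0537)² + (1.26)(0.282)² = 0.1693 kg·m²; I_f = 1.144 + 0.1693 = 1.313 kg·m².
ω_f = I_p ω_i / I_f = (1.144)(11.7) / 1.313 = 10.19 rpm.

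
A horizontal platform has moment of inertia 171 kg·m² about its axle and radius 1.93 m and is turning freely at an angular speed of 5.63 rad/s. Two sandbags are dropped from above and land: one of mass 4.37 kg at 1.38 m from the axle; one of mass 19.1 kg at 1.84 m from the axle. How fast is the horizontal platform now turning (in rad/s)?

ω_f ≈ 3.95 rad/s

No external torque acts about the axle; L_before = L_after.
Added inertia Σmr² = (4.37)(1.38)² + (19.1)(1.84)² = 72.99 kg·m²; I_f = 171.0 + 72.99 = 244.0 kg·m².
ω_f = I_p ω_i / I_f = (171.0)(5.63) / 244.0 = 3.946 rad/s.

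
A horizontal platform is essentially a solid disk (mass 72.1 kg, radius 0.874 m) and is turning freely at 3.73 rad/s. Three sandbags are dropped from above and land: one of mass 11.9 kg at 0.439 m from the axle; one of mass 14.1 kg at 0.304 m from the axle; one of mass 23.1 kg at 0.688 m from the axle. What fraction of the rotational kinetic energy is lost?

fraction ≈ 0.345

No external torque acts about the axle; L_before = L_after.
I_p = ½(72.1)(0.874)² = 27.54 kg·m².
Added inertia Σmr² = (11.9)(0.439)² + (14.1)(0.304)² + (23.1)(0.688)² = 14.53 kg·m²; I_f = 27.54 + 14.53 = 42.07 kg·m².
ω_f = I_p ω_i / I_f = (27.54)(3.73) / 42.07 = 2.442 rad/s.
KE_i = ½(27.54)(3.730 rad/s)² = 191.6 J; KE_f = ½(42.07)(2.442)² = 125.4 J.
Fraction lost = 0.3454.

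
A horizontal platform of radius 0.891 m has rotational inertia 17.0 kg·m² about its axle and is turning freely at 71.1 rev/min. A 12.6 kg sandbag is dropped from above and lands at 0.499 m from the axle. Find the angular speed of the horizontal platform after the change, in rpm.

The added mass arrives with no angular momentum about the axle, and any external torque about the axle is negligible, so the system's angular momentum is conserved.
Added inertia Σmr² = (12.6)(0.499)² = 3.137 kg·m²; I_f = 17.00 + 3.137 = 20.14 kg·m².
ω_f = I_p ω_i / I_f = (17.00)(71.1) / 20.14 = 60.02 rpm.

ω_f ≈ 60.0 rpm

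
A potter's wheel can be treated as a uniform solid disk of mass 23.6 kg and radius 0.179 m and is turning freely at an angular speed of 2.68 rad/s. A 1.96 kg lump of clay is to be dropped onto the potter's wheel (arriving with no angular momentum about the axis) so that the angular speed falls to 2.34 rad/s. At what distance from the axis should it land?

The added mass arrives with no angular momentum about the axis, and any external torque about the axis is negligible, so the system's angular momentum is conserved.
I_p = ½(23.6)(0.179)² = 0.3781 kg·m².
I_p ω_i = (I_p + m r²) ω_f ⇒ m r² = I_p(ω_i/ω_f − 1) = 0.3781(2.68/2.34 − 1) = 0.05494 kg·m².
r = √(0.05494/1.96) = 0.1674 m.

r ≈ 0.167 m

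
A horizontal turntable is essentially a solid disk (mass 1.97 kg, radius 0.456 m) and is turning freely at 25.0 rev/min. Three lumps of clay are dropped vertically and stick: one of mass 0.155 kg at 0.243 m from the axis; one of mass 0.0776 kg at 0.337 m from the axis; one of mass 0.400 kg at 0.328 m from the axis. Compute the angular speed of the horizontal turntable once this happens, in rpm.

No external torque acts about the axis; L_before = L_after.
I_p = ½(1.97)(0.456)² = 0.2048 kg·m².
Added inertia Σmr² = (0.155)(0.243)² + (0.0776)(0.337)² + (0.400)(0.328)² = 0.06100 kg·m²; I_f = 0.2048 + 0.06100 = 0.2658 kg·m².
ω_f = I_p ω_i / I_f = (0.2048)(25.0) / 0.2658 = 19.26 rpm.

ω_f ≈ 19.3 rpm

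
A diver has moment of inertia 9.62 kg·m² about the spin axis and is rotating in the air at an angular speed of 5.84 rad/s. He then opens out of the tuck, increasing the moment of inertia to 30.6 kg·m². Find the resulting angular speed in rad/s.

Angular momentum about the spin axis is conserved since the torque about it is zero.
ω₂ = I₁ω₁ / I₂ = (9.620)(5.84 rad/s) / (30.60) = 1.836 rad/s.

ω₂ ≈ 1.84 rad/s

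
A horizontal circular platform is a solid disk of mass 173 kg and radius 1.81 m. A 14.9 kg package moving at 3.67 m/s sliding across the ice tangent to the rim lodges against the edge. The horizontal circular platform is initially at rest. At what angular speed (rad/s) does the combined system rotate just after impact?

About the central axle the impulsive forces during the collision are internal, so angular momentum about that axis is conserved.
I_p = ½(173)(1.81)² = 283.4 kg·m². Taking the sense of the package's angular momentum as positive, L_{package} = m v R = (14.9)(3.67)(1.81) = 98.98 kg·m²/s.
L_i = 0 + 98.98 = 98.98 kg·m²/s.
After sticking, I_f = I_p + m R² = 283.4 + (14.9)(1.81)² = 332.2 kg·m².
ω_f = L_i / I_f = 98.98 / 332.2 = 0.2979 rad/s.

|ω_f| ≈ 0.298 rad/s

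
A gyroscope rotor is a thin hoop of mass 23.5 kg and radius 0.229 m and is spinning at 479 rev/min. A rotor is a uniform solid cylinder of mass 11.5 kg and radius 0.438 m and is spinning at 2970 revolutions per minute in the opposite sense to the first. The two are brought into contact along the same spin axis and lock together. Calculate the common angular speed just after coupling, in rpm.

No external torque acts about the common axis, so total angular momentum is conserved.
Moments of inertia: I_A = (23.5)(0.229)² = 1.232 kg·m²; I_B = ½(11.5)(0.438)² = 1.103 kg·m².
Taking A's sense as positive: L = (1.232)(479) − (1.103)(2970) = -2686 kg·m²·rpm.
Combined I = 1.232 + 1.103 = 2.335 kg·m².
ω_f = L / I = -2686 / 2.335 = -1150 rpm.

|ω_f| ≈ 1150 rpm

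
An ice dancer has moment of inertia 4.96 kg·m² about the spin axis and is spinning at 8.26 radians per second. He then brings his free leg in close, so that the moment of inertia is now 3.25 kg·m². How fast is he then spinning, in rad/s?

ω₂ ≈ 12.6 rad/s

Angular momentum about the spin axis is conserved since the torque about it is zero.
ω₂ = I₁ω₁ / I₂ = (4.960)(8.26 rad/s) / (3.250) = 12.61 rad/s.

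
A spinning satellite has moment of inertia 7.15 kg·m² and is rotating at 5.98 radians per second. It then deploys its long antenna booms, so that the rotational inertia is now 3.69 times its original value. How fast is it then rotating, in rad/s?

With no external torque about the axis, L is conserved: I₁ω₁ = I₂ω₂.
I₂ = 3.69 × 7.15 = 26.38 kg·m².
ω₂ = I₁ω₁ / I₂ = (7.150)(5.98 rad/s) / (26.38) = 1.621 rad/s.

ω₂ ≈ 1.62 rad/s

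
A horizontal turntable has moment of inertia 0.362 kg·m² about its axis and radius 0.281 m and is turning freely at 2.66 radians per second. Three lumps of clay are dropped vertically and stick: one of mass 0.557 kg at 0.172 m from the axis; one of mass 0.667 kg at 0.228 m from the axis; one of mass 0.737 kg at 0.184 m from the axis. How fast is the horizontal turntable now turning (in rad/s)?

No external torque acts about the axis; L_before = L_after.
Added inertia Σmr² = (0.557)(0.172)² + (0.667)(0.228)² + (0.737)(0.184)² = 0.07610 kg·m²; I_f = 0.3620 + 0.07610 = 0.4381 kg·m².
ω_f = I_p ω_i / I_f = (0.3620)(2.66) / 0.4381 = 2.198 rad/s.

ω_f ≈ 2.20 rad/s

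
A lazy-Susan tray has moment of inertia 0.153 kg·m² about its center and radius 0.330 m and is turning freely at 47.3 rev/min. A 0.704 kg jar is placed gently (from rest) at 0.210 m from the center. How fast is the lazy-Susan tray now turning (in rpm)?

ω_f ≈ 39.3 rpm

The added mass arrives with no angular momentum about the center, and any external torque about the center is negligible, so the system's angular momentum is conserved.
Added inertia Σmr² = (0.704)(0.210)² = 0.03105 kg·m²; I_f = 0.1530 + 0.03105 = 0.1840 kg·m².
ω_f = I_p ω_i / I_f = (0.1530)(47.3) / 0.1840 = 39.32 rpm.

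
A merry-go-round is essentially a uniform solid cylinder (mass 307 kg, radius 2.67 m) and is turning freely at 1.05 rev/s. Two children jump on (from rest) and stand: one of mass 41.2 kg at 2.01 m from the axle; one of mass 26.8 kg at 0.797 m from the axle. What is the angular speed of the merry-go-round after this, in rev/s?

No external torque acts about the axle; L_before = L_after.
I_p = ½(307)(2.67)² = 1094 kg·m².
Added inertia Σmr² = (41.2)(2.01)² + (26.8)(0.797)² = 183.5 kg·m²; I_f = 1094 + 183.5 = 1278 kg·m².
ω_f = I_p ω_i / I_f = (1094)(1.05) / 1278 = 0.8992 rev/s.

ω_f ≈ 0.899 rev/s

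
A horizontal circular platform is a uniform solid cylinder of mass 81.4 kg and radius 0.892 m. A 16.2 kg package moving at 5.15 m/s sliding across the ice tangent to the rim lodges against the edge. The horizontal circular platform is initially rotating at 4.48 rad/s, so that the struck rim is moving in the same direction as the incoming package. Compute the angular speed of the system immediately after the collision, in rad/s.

The axle reaction passes through the central axle and exerts no torque about it; angular momentum about the central axle is conserved through the impact.
I_p = ½(81.4)(0.892)² = 32.38 kg·m². Taking the sense of the package's angular momentum as positive, L_{package} = m v R = (16.2)(5.15)(0.892) = 74.42 kg·m²/s.
L_i = +I_p ω_p + m v R = +(32.38)(4.48) + 74.42 = 219.5 kg·m²/s.
After sticking, I_f = I_p + m R² = 32.38 + (16.2)(0.892)² = 45.27 kg·m².
ω_f = L_i / I_f = 219.5 / 45.27 = 4.848 rad/s.

|ω_f| ≈ 4.85 rad/s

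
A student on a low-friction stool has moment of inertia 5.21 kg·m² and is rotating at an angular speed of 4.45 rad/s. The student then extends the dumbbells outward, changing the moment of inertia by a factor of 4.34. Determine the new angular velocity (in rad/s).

With no external torque about the axis, L is conserved: I₁ω₁ = I₂ω₂.
I₂ = 4.34 × 5.21 = 22.61 kg·m².
ω₂ = I₁ω₁ / I₂ = (5.210)(4.45 rad/s) / (22.61) = 1.025 rad/s.

ω₂ ≈ 1.03 rad/s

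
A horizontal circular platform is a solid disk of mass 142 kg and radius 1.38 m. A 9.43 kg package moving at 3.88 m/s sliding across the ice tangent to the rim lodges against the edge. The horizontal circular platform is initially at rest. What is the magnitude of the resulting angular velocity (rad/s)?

About the central axle the impulsive forces during the collision are internal, so angular momentum about that axis is conserved.
I_p = ½(142)(1.38)² = 135.2 kg·m². Taking the sense of the package's angular momentum as positive, L_{package} = m v R = (9.43)(3.88)(1.38) = 50.49 kg·m²/s.
L_i = 0 + 50.49 = 50.49 kg·m²/s.
After sticking, I_f = I_p + m R² = 135.2 + (9.43)(1.38)² = 153.2 kg·m².
ω_f = L_i / I_f = 50.49 / 153.2 = 0.3296 rad/s.

|ω_f| ≈ 0.330 rad/s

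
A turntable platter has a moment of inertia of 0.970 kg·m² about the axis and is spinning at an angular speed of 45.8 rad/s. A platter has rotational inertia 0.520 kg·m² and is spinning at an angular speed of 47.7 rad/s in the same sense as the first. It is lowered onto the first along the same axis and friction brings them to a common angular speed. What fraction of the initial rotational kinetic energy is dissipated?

fraction ≈ 0.000380

No external torque acts about the common axis, so total angular momentum is conserved.
Taking A's sense as positive: L = (0.9700)(45.8) + (0.5200)(47.7) = 69.23 kg·m²·rad/s.
Combined I = 0.9700 + 0.5200 = 1.490 kg·m².
ω_f = L / I = 69.23 / 1.490 = 46.46 rad/s.
KE_i = ½ΣIω² = 1609 J; KE_f = ½(1.490)(46.46)² = 1608 J.
Fraction dissipated = (KE_i − KE_f)/KE_i = 0.0003798.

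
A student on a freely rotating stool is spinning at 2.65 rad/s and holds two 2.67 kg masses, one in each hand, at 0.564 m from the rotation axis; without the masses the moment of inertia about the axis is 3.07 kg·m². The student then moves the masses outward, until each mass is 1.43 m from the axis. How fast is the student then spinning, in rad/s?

With no external torque about the axis, L is conserved: I₁ω₁ = I₂ω₂.
I₁ = 3.07 + 2(2.67)(0.564)² = 4.769 kg·m²; I₂ = 3.07 + 2(2.67)(1.43)² = 13.99 kg·m².
ω₂ = I₁ω₁ / I₂ = (4.769)(2.65 rad/s) / (13.99) = 0.9033 rad/s.

ω₂ ≈ 0.903 rad/s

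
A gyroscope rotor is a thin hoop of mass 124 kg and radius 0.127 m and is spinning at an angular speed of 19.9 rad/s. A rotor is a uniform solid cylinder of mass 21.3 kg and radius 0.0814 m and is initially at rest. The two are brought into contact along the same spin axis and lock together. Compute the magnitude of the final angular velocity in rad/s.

The coupling torques are internal; angular momentum about the shared axis is conserved.
Moments of inertia: I_A = (124)(0.127)² = 2.000 kg·m²; I_B = ½(21.3)(0.0814)² = 0.07057 kg·m².
Taking A's sense as positive: L = (2.000)(19.9) = 39.80 kg·m²·rad/s.
Combined I = 2.000 + 0.07057 = 2.071 kg·m².
ω_f = L / I = 39.80 / 2.071 = 19.22 rad/s.

|ω_f| ≈ 19.2 rad/s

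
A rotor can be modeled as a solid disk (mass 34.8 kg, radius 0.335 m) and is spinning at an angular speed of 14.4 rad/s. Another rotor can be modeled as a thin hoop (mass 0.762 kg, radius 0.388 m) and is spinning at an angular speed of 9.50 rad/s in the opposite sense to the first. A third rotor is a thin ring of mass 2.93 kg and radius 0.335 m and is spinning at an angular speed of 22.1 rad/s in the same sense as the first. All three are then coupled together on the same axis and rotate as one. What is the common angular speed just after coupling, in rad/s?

|ω_f| ≈ 14.3 rad/s

No external torque acts about the common axis, so total angular momentum is conserved.
Moments of inertia: I_A = ½(34.8)(0.335)² = 1.953 kg·m²; I_B = (0.762)(0.388)² = 0.1147 kg·m²; I_C = (2.93)(0.335)² = 0.3288 kg·m².
Taking A's sense as positive: L = (1.953)(14.4) − (0.1147)(9.50) + (0.3288)(22.1) = 34.30 kg·m²·rad/s.
Combined I = 1.953 + 0.1147 + 0.3288 = 2.396 kg·m².
ω_f = L / I = 34.30 / 2.396 = 14.31 rad/s.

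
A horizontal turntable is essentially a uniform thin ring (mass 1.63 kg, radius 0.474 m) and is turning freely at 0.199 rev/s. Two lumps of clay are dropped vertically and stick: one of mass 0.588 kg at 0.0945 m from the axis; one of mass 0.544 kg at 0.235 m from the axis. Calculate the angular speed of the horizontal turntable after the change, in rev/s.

ω_f ≈ 0.182 rev/s

No external torque acts about the axis; L_before = L_after.
I_p = (1.63)(0.474)² = 0.3662 kg·m².
Added inertia Σmr² = (0.588)(0.0945)² + (0.544)(0.235)² = 0.03529 kg·m²; I_f = 0.3662 + 0.03529 = 0.4015 kg·m².
ω_f = I_p ω_i / I_f = (0.3662)(0.199) / 0.4015 = 0.1815 rev/s.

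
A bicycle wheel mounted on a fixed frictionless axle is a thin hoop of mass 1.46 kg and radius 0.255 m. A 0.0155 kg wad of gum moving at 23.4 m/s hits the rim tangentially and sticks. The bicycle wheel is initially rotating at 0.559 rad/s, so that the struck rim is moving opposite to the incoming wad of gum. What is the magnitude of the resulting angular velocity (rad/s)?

About the axle the impulsive forces during the collision are internal, so angular momentum about that axis is conserved.
I_p = (1.46)(0.255)² = 0.09494 kg·m². Taking the sense of the wad of gum's angular momentum as positive, L_{wad} = m v R = (0.0155)(23.4)(0.255) = 0.09249 kg·m²/s.
L_i = −I_p ω_p + m v R = −(0.09494)(0.559) + 0.09249 = 0.03942 kg·m²/s.
After sticking, I_f = I_p + m R² = 0.09494 + (0.0155)(0.255)² = 0.09594 kg·m².
ω_f = L_i / I_f = 0.03942 / 0.09594 = 0.4109 rad/s.

|ω_f| ≈ 0.411 rad/s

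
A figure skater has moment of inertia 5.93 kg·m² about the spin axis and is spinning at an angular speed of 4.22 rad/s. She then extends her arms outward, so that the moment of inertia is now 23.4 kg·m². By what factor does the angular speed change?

ω₂/ω₁ ≈ 0.253

Angular momentum about the spin axis is conserved since the torque about it is zero.
ω₂/ω₁ = I₁/I₂ = 5.930 / 23.40 = 0.2534.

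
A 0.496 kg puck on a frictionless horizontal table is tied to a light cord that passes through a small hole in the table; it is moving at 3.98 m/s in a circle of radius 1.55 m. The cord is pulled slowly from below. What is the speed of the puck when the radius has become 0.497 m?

The only horizontal force on the mass is along the cord (radial), so it exerts no torque about the hole and angular momentum m v r is conserved.
v₂ = v₁ r₁ / r₂ = (3.98)(1.55) / (0.497) = 12.41 m/s.

v₂ ≈ 12.4 m/s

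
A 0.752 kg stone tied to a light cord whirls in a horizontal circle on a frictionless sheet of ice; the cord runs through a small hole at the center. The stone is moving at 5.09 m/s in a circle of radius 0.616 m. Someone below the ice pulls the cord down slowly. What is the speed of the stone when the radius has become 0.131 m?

v₂ ≈ 23.9 m/s

Central (radial) force ⇒ zero torque about the center ⇒ m v r is constant.
v₂ = v₁ r₁ / r₂ = (5.09)(0.616) / (0.131) = 23.93 m/s.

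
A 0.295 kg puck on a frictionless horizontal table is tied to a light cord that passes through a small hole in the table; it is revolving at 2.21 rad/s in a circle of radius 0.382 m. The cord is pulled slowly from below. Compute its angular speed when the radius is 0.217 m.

ω₂ ≈ 6.85 rad/s

No torque about the axis ⇒ m r₁² ω₁ = m r₂² ω₂.
ω₂ = ω₁ (r₁/r₂)² = (2.21)(0.382/0.217)² = 6.849 rad/s.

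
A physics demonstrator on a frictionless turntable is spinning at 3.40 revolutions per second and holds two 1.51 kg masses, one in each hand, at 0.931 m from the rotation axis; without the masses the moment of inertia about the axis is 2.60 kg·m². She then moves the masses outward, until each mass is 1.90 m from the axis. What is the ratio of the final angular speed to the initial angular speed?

No external torque acts about the spin axis, so angular momentum is conserved.
I₁ = 2.60 + 2(1.51)(0.931)² = 5.218 kg·m²; I₂ = 2.60 + 2(1.51)(1.90)² = 13.50 kg·m².
ω₂/ω₁ = I₁/I₂ = 5.218 / 13.50 = 0.3864.

ω₂/ω₁ ≈ 0.386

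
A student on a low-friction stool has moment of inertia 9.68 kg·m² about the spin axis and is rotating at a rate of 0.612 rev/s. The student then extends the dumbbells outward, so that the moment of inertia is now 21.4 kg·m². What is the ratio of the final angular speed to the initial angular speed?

ω₂/ω₁ ≈ 0.452

Angular momentum about the spin axis is conserved since the torque about it is zero.
ω₂/ω₁ = I₁/I₂ = 9.680 / 21.40 = 0.4523.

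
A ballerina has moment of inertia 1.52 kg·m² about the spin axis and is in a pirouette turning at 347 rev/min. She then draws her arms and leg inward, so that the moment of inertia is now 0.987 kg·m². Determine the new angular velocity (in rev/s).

ω₂ ≈ 8.91 rev/s

No external torque acts about the spin axis, so angular momentum is conserved.
ω₂ = I₁ω₁ / I₂ = (1.520)(347 rpm) / (0.9870) = 534.4 rpm = 8.906 rev/s.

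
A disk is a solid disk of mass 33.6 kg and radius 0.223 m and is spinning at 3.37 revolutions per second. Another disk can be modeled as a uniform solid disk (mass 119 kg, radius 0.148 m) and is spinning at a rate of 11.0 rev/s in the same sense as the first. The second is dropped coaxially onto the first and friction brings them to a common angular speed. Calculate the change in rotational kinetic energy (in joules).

The coupling torques are internal; angular momentum about the shared axis is conserved.
Moments of inertia: I_A = ½(33.6)(0.223)² = 0.8354 kg·m²; I_B = ½(119)(0.148)² = 1.303 kg·m².
Taking A's sense as positive: L = (0.8354)(3.37) + (1.303)(11.0) = 17.15 kg·m²·rev/s.
Combined I = 0.8354 + 1.303 = 2.139 kg·m².
ω_f = L / I = 17.15 / 2.139 = 8.020 rev/s.
KE_i = ½ΣIω² = 3300 J; KE_f = ½(2.139)(50.39)² = 2715 J.

ΔKE ≈ -585 J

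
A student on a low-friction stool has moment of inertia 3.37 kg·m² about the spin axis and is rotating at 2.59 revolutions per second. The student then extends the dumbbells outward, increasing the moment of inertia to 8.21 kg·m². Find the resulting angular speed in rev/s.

No external torque acts about the spin axis, so angular momentum is conserved.
ω₂ = I₁ω₁ / I₂ = (3.370)(2.59 rev/s) / (8.210) = 1.063 rev/s.

ω₂ ≈ 1.06 rev/s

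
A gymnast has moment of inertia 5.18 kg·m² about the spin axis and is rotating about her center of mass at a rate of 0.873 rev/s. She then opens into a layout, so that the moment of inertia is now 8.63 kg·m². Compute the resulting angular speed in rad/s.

Angular momentum about the spin axis is conserved since the torque about it is zero.
ω₂ = I₁ω₁ / I₂ = (5.180)(0.873 rev/s) / (8.630) = 0.5240 rev/s = 3.292 rad/s.

ω₂ ≈ 3.29 rad/s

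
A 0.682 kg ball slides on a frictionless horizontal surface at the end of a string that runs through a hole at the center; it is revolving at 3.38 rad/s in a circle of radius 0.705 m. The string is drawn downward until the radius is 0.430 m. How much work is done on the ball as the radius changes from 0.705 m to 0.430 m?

No torque about the axis ⇒ m r₁² ω₁ = m r₂² ω₂.
ω₂ = ω₁ (r₁/r₂)² = (3.38)(0.705/0.430)² = 9.086 rad/s.
W = ΔKE = ½m(v₂² − v₁²) = 3.269 J.

W ≈ 3.27 J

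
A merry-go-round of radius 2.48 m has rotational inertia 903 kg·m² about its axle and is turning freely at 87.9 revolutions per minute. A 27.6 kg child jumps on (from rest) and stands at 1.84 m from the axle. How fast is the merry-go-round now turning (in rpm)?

ω_f ≈ 79.7 rpm

No external torque acts about the axle; L_before = L_after.
Added inertia Σmr² = (27.6)(1.84)² = 93.44 kg·m²; I_f = 903.0 + 93.44 = 996.4 kg·m².
ω_f = I_p ω_i / I_f = (903.0)(87.9) / 996.4 = 79.66 rpm.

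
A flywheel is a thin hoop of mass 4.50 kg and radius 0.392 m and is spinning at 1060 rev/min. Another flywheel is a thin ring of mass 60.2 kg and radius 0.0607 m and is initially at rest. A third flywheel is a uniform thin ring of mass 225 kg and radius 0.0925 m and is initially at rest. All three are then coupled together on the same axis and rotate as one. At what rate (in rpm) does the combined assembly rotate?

|ω_f| ≈ 258 rpm

The coupling torques are internal; angular momentum about the shared axis is conserved.
Moments of inertia: I_A = (4.50)(0.392)² = 0.6915 kg·m²; I_B = (60.2)(0.0607)² = 0.2218 kg·m²; I_C = (225)(0.0925)² = 1.925 kg·m².
Taking A's sense as positive: L = (0.6915)(1060) = 733.0 kg·m²·rpm.
Combined I = 0.6915 + 0.2218 + 1.925 = 2.838 kg·m².
ω_f = L / I = 733.0 / 2.838 = 258.2 rpm.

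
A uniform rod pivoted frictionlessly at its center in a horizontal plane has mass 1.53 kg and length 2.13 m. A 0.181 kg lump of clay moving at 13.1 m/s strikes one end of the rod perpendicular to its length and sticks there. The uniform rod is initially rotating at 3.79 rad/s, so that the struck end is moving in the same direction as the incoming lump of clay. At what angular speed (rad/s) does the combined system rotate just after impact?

|ω_f| ≈ 6.02 rad/s

The axle reaction passes through the pivot and exerts no torque about it; angular momentum about the pivot is conserved through the impact.
I_p = (1/12)(1.53)(2.13)² = 0.5785 kg·m². Taking the sense of the lump of clay's angular momentum as positive, L_{lump} = m v R = (0.181)(13.1)(2.13/2) = 2.525 kg·m²/s.
L_i = +I_p ω_p + m v R = +(0.5785)(3.79) + 2.525 = 4.718 kg·m²/s.
After sticking, I_f = I_p + m R² = 0.5785 + (0.181)(2.13/2)² = 0.7837 kg·m².
ω_f = L_i / I_f = 4.718 / 0.7837 = 6.019 rad/s.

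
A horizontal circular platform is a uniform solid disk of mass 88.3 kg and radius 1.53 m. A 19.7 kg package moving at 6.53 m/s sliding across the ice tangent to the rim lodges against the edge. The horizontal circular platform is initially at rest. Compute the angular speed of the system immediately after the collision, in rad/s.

|ω_f| ≈ 1.32 rad/s

The axle reaction passes through the central axle and exerts no torque about it; angular momentum about the central axle is conserved through the impact.
I_p = ½(88.3)(1.53)² = 103.4 kg·m². Taking the sense of the package's angular momentum as positive, L_{package} = m v R = (19.7)(6.53)(1.53) = 196.8 kg·m²/s.
L_i = 0 + 196.8 = 196.8 kg·m²/s.
After sticking, I_f = I_p + m R² = 103.4 + (19.7)(1.53)² = 149.5 kg·m².
ω_f = L_i / I_f = 196.8 / 149.5 = 1.317 rad/s.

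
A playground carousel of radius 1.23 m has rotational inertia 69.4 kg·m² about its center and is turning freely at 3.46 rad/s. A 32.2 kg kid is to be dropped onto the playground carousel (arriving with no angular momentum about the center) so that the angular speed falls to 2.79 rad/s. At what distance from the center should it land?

r ≈ 0.719 m

The added mass arrives with no angular momentum about the center, and any external torque about the center is negligible, so the system's angular momentum is conserved.
I_p ω_i = (I_p + m r²) ω_f ⇒ m r² = I_p(ω_i/ω_f − 1) = 69.40(3.46/2.79 − 1) = 16.67 kg·m².
r = √(16.67/32.2) = 0.7194 m.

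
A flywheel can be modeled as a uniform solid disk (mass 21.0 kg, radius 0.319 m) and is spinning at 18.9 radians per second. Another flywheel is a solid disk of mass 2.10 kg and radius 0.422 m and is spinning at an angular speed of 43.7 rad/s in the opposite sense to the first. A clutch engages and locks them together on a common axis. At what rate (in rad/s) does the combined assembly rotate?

|ω_f| ≈ 9.58 rad/s

The coupling torques are internal; angular momentum about the shared axis is conserved.
Moments of inertia: I_A = ½(21.0)(0.319)² = 1.068 kg·m²; I_B = ½(2.10)(0.422)² = 0.1870 kg·m².
Taking A's sense as positive: L = (1.068)(18.9) − (0.1870)(43.7) = 12.02 kg·m²·rad/s.
Combined I = 1.068 + 0.1870 = 1.255 kg·m².
ω_f = L / I = 12.02 / 1.255 = 9.576 rad/s.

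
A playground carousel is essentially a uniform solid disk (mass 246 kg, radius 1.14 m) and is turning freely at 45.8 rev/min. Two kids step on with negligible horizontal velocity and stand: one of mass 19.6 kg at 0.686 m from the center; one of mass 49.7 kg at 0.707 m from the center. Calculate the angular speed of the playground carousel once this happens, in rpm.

ω_f ≈ 37.8 rpm

No external torque acts about the center; L_before = L_after.
I_p = ½(246)(1.14)² = 159.9 kg·m².
Added inertia Σmr² = (19.6)(0.686)² + (49.7)(0.707)² = 34.07 kg·m²; I_f = 159.9 + 34.07 = 193.9 kg·m².
ω_f = I_p ω_i / I_f = (159.9)(45.8) / 193.9 = 37.75 rpm.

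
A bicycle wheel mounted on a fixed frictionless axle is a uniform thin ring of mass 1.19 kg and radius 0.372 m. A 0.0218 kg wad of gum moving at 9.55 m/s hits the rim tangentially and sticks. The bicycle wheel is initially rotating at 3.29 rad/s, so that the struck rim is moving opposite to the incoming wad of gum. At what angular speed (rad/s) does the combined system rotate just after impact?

|ω_f| ≈ 2.77 rad/s

About the axle the impulsive forces during the collision are internal, so angular momentum about that axis is conserved.
I_p = (1.19)(0.372)² = 0.1647 kg·m². Taking the sense of the wad of gum's angular momentum as positive, L_{wad} = m v R = (0.0218)(9.55)(0.372) = 0.07745 kg·m²/s.
L_i = −I_p ω_p + m v R = −(0.1647)(3.29) + 0.07745 = -0.4643 kg·m²/s.
After sticking, I_f = I_p + m R² = 0.1647 + (0.0218)(0.372)² = 0.1677 kg·m².
ω_f = L_i / I_f = -0.4643 / 0.1677 = -2.769 rad/s.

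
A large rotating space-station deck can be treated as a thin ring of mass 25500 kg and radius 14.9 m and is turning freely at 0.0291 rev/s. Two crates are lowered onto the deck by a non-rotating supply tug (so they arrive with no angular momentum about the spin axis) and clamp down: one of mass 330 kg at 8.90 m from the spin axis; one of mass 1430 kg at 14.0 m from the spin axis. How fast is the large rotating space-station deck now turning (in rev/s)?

No external torque acts about the spin axis; L_before = L_after.
I_p = (25500)(14.9)² = 5.661e+06 kg·m².
Added inertia Σmr² = (330)(8.90)² + (1430)(14.0)² = 3.064e+05 kg·m²; I_f = 5.661e+06 + 3.064e+05 = 5.968e+06 kg·m².
ω_f = I_p ω_i / I_f = (5.661e+06)(0.0291) / 5.968e+06 = 0.02761 rev/s.

ω_f ≈ 0.0276 rev/s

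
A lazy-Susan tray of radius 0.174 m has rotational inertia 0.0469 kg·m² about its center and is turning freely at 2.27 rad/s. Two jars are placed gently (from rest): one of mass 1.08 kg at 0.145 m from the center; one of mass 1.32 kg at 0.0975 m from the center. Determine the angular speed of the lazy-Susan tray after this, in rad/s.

No external torque acts about the center; L_before = L_after.
Added inertia Σmr² = (1.08)(0.145)² + (1.32)(0.0975)² = 0.03526 kg·m²; I_f = 0.04690 + 0.03526 = 0.08216 kg·m².
ω_f = I_p ω_i / I_f = (0.04690)(2.27) / 0.08216 = 1.296 rad/s.

ω_f ≈ 1.30 rad/s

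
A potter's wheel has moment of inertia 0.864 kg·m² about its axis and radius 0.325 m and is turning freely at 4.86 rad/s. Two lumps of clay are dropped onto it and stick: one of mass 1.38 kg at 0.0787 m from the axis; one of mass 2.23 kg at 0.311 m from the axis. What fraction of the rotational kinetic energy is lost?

fraction ≈ 0.206

No external torque acts about the axis; L_before = L_after.
Added inertia Σmr² = (1.38)(0.0787)² + (2.23)(0.311)² = 0.2242 kg·m²; I_f = 0.8640 + 0.2242 = 1.088 kg·m².
ω_f = I_p ω_i / I_f = (0.8640)(4.86) / 1.088 = 3.859 rad/s.
KE_i = ½(0.8640)(4.860 rad/s)² = 10.20 J; KE_f = ½(1.088)(3.859)² = 8.101 J.
Fraction lost = 0.2061.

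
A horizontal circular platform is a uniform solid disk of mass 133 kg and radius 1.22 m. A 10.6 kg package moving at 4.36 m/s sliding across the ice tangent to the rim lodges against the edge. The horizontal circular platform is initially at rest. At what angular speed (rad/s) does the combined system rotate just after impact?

The axle reaction passes through the central axle and exerts no torque about it; angular momentum about the central axle is conserved through the impact.
I_p = ½(133)(1.22)² = 98.98 kg·m². Taking the sense of the package's angular momentum as positive, L_{package} = m v R = (10.6)(4.36)(1.22) = 56.38 kg·m²/s.
L_i = 0 + 56.38 = 56.38 kg·m²/s.
After sticking, I_f = I_p + m R² = 98.98 + (10.6)(1.22)² = 114.8 kg·m².
ω_f = L_i / I_f = 56.38 / 114.8 = 0.4913 rad/s.

|ω_f| ≈ 0.491 rad/s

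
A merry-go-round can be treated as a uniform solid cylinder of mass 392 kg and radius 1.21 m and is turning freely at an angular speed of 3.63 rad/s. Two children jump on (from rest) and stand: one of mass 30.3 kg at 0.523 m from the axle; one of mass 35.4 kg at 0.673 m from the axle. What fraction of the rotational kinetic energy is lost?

The added mass arrives with no angular momentum about the axle, and any external torque about the axle is negligible, so the system's angular momentum is conserved.
I_p = ½(392)(1.21)² = 287.0 kg·m².
Added inertia Σmr² = (30.3)(0.523)² + (35.4)(0.673)² = 24.32 kg·m²; I_f = 287.0 + 24.32 = 311.3 kg·m².
ω_f = I_p ω_i / I_f = (287.0)(3.63) / 311.3 = 3.346 rad/s.
KE_i = ½(287.0)(3.630 rad/s)² = 1891 J; KE_f = ½(311.3)(3.346)² = 1743 J.
Fraction lost = 0.07813.

fraction ≈ 0.0781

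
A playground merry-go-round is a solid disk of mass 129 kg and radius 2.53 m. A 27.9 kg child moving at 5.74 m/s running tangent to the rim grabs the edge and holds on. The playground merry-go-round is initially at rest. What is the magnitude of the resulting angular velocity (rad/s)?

|ω_f| ≈ 0.685 rad/s

About the axle the impulsive forces during the collision are internal, so angular momentum about that axis is conserved.
I_p = ½(129)(2.53)² = 412.9 kg·m². Taking the sense of the child's angular momentum as positive, L_{child} = m v R = (27.9)(5.74)(2.53) = 405.2 kg·m²/s.
L_i = 0 + 405.2 = 405.2 kg·m²/s.
After sticking, I_f = I_p + m R² = 412.9 + (27.9)(2.53)² = 591.4 kg·m².
ω_f = L_i / I_f = 405.2 / 591.4 = 0.6851 rad/s.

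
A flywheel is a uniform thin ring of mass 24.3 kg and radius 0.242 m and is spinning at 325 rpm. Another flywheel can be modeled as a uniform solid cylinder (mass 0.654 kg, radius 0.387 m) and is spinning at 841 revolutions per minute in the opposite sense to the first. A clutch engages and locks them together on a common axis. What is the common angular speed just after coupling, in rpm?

The coupling torques are internal; angular momentum about the shared axis is conserved.
Moments of inertia: I_A = (24.3)(0.242)² = 1.423 kg·m²; I_B = ½(0.654)(0.387)² = 0.04897 kg·m².
Taking A's sense as positive: L = (1.423)(325) − (0.04897)(841) = 421.3 kg·m²·rpm.
Combined I = 1.423 + 0.04897 = 1.472 kg·m².
ω_f = L / I = 421.3 / 1.472 = 286.2 rpm.

|ω_f| ≈ 286 rpm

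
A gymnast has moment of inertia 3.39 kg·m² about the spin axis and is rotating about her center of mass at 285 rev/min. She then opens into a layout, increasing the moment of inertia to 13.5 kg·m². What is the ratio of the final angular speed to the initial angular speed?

ω₂/ω₁ ≈ 0.251

With no external torque about the axis, L is conserved: I₁ω₁ = I₂ω₂.
ω₂/ω₁ = I₁/I₂ = 3.390 / 13.50 = 0.2511.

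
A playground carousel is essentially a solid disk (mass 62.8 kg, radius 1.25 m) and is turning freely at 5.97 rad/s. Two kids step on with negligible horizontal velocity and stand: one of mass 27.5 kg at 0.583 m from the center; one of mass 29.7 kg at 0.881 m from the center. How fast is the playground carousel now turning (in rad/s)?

No external torque acts about the center; L_before = L_after.
I_p = ½(62.8)(1.25)² = 49.06 kg·m².
Added inertia Σmr² = (27.5)(0.583)² + (29.7)(0.881)² = 32.40 kg·m²; I_f = 49.06 + 32.40 = 81.46 kg·m².
ω_f = I_p ω_i / I_f = (49.06)(5.97) / 81.46 = 3.596 rad/s.

ω_f ≈ 3.60 rad/s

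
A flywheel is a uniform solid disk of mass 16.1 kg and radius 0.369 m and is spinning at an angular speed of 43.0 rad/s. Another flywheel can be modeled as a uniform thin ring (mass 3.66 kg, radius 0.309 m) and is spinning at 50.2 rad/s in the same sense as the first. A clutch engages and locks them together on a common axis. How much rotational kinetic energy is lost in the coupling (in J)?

ΔKE lost ≈ 6.87 J

No external torque acts about the common axis, so total angular momentum is conserved.
Moments of inertia: I_A = ½(16.1)(0.369)² = 1.096 kg·m²; I_B = (3.66)(0.309)² = 0.3495 kg·m².
Taking A's sense as positive: L = (1.096)(43.0) + (0.3495)(50.2) = 64.68 kg·m²·rad/s.
Combined I = 1.096 + 0.3495 = 1.446 kg·m².
ω_f = L / I = 64.68 / 1.446 = 44.74 rad/s.
KE_i = ½ΣIω² = 1454 J; KE_f = ½(1.446)(44.74)² = 1447 J.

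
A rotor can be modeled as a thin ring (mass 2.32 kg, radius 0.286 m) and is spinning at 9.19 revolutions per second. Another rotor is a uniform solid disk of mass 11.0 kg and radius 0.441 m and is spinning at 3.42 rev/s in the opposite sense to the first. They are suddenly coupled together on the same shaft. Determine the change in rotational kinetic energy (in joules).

ΔKE ≈ -506 J

No external torque acts about the common axis, so total angular momentum is conserved.
Moments of inertia: I_A = (2.32)(0.286)² = 0.1898 kg·m²; I_B = ½(11.0)(0.441)² = 1.070 kg·m².
Taking A's sense as positive: L = (0.1898)(9.19) − (1.070)(3.42) = -1.914 kg·m²·rev/s.
Combined I = 0.1898 + 1.070 = 1.259 kg·m².
ω_f = L / I = -1.914 / 1.259 = -1.520 rev/s.
KE_i = ½ΣIω² = 563.3 J; KE_f = ½(1.259)(9.550)² = 57.43 J.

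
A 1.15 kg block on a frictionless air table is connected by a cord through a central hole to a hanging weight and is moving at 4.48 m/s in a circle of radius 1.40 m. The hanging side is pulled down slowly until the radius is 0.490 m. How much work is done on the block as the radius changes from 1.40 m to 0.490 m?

Central (radial) force ⇒ zero torque about the center ⇒ m v r is constant.
v₂ = v₁ r₁ / r₂ = (4.48)(1.40) / (0.490) = 12.80 m/s.
W = ΔKE = ½m(v₂² − v₁²) = 82.67 J.

W ≈ 82.7 J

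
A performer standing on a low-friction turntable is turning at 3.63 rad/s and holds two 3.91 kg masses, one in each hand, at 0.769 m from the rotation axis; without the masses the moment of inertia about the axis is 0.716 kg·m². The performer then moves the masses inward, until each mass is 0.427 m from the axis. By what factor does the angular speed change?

No external torque acts about the spin axis, so angular momentum is conserved.
I₁ = 0.716 + 2(3.91)(0.769)² = 5.340 kg·m²; I₂ = 0.716 + 2(3.91)(0.427)² = 2.142 kg·m².
ω₂/ω₁ = I₁/I₂ = 5.340 / 2.142 = 2.493.

ω₂/ω₁ ≈ 2.49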